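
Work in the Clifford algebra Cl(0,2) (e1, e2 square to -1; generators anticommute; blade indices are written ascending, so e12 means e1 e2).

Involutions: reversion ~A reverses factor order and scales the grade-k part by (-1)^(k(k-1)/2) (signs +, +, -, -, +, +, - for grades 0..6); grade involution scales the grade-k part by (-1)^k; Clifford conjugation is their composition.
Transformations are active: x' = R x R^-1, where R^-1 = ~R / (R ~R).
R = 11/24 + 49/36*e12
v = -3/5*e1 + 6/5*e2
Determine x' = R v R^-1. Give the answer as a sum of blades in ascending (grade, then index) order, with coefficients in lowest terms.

~R = 11/24 - 49/36*e12, and R ~R = 10693/5184, so R^-1 = ~R / (10693/5184).
R v = -229/120*e1 - 4/15*e2
Answer: -13263/53465*e1 - 70494/53465*e2


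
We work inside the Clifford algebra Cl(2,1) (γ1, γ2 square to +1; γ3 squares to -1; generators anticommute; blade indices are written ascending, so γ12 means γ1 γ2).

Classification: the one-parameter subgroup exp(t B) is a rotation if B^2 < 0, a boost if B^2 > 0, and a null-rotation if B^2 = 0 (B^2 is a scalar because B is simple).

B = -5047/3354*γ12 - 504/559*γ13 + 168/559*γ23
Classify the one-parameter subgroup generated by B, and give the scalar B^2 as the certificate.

B^2 term by term: the squares give (-5047/3354)^2*(γ12)^2 + (-504/559)^2*(γ13)^2 + (168/559)^2*(γ23)^2 = 25472209/11249316*(-1) + 254016/312481*(+1) + 28224/312481*(+1) = -49/36 (each basis 2-blade squares to minus the product of its generators' squares); cross terms between blades sharing an index anticommute and cancel. So B^2 = -49/36.
Answer: rotation, certificate B^2 = -49/36. The scalar -49/36 is the complete invariant here: its sign names the subgroup type.


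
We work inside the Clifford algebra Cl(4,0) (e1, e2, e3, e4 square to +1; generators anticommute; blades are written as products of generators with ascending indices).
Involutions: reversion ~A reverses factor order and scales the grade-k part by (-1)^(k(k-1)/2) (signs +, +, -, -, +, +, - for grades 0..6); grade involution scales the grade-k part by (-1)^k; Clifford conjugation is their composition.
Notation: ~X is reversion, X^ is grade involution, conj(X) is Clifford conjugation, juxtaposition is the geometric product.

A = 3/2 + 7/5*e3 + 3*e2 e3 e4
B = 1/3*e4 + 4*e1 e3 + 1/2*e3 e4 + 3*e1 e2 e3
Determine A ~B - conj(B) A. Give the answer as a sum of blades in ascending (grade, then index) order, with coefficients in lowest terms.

first term: 28/5*e1 + 3/2*e2 - 1/5*e4 - 21/5*e1 e2 - 6*e1 e3 - 9*e1 e4 + e2 e3 - 17/60*e3 e4 - 9/2*e1 e2 e3 - 12*e1 e2 e4
second term: -28/5*e1 + 3/2*e2 + 1/5*e4 + 21/5*e1 e2 - 6*e1 e3 - 9*e1 e4 - e2 e3 - 17/60*e3 e4 + 9/2*e1 e2 e3 + 12*e1 e2 e4
Answer: 56/5*e1 - 2/5*e4 - 42/5*e1 e2 + 2*e2 e3 - 9*e1 e2 e3 - 24*e1 e2 e4


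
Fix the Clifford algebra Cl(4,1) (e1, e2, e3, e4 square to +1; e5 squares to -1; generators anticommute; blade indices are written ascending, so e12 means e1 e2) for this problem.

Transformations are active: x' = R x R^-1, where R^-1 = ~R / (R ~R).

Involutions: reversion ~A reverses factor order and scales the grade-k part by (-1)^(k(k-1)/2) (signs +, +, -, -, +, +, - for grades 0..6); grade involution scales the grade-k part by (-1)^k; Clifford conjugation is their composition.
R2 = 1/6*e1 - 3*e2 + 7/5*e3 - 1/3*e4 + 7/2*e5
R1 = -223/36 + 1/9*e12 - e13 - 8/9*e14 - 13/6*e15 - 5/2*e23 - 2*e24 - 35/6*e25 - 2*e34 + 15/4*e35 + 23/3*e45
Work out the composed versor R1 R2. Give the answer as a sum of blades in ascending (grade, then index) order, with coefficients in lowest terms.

Distribute over the terms of R2 (each basis-blade product reordered to ascending indices, repeated generators contracted through their squares):
R1 (1/6*e1) = -223/216*e1 - 1/54*e2 + 1/6*e3 + 4/27*e4 + 13/36*e5 - 5/12*e123 - 1/3*e124 - 35/36*e125 - 1/3*e134 + 5/8*e135 + 23/18*e145
R1 (-3*e2) = -1/3*e1 + 223/12*e2 - 15/2*e3 - 6*e4 - 35/2*e5 - 3*e123 - 8/3*e124 - 13/2*e125 + 6*e234 - 45/4*e235 - 23*e245
R1 (7/5*e3) = -7/5*e1 - 7/2*e2 - 1561/180*e3 + 14/5*e4 - 21/4*e5 + 7/45*e123 + 56/45*e134 + 91/30*e135 + 14/5*e234 + 49/6*e235 + 161/15*e345
R1 (-1/3*e4) = 8/27*e1 + 2/3*e2 + 2/3*e3 + 223/108*e4 + 23/9*e5 - 1/27*e124 + 1/3*e134 - 13/18*e145 + 5/6*e234 - 35/18*e245 + 5/4*e345
R1 (7/2*e5) = 91/12*e1 + 245/12*e2 - 105/8*e3 - 161/6*e4 - 1561/72*e5 + 7/18*e125 - 7/2*e135 - 28/9*e145 - 35/4*e235 - 7*e245 - 7*e345
Summing the partial products and collecting blades:
Answer: 1841/360*e1 + 976/27*e2 - 10247/360*e3 - 15023/540*e4 - 2989/72*e5 - 587/180*e123 - 82/27*e124 - 85/12*e125 + 56/45*e134 + 19/120*e135 - 23/9*e145 + 289/30*e234 - 71/6*e235 - 575/18*e245 + 299/60*e345


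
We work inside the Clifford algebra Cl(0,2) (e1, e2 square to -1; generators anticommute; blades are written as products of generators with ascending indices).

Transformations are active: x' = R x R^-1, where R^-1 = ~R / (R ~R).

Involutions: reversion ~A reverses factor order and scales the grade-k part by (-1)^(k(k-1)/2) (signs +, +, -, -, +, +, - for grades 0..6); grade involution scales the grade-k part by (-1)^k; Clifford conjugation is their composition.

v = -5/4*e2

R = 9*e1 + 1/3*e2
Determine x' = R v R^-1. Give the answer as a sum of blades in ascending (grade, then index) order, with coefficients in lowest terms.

~R = 9*e1 + 1/3*e2, and R ~R = -730/9, so R^-1 = ~R / (-730/9).
R v = 5/12 - 45/4*e1 e2
Answer: -27/292*e1 + 91/73*e2


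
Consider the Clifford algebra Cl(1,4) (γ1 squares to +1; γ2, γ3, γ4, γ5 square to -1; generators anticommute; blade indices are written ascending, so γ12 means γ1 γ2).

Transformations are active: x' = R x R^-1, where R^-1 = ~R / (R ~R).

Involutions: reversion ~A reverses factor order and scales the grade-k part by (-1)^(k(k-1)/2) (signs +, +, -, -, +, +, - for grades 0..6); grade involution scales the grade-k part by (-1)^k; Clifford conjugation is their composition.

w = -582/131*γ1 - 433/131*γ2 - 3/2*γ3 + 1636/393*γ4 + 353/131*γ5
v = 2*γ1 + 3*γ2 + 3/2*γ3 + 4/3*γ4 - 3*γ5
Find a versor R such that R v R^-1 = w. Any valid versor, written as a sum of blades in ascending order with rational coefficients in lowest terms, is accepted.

A norm check does it: q(v) = q(w) = -649/36, hence R = v + w = -320/131*γ1 - 40/131*γ2 + 720/131*γ4 - 40/131*γ5 realises the map — parallel part kept, (v - w)/2 negated, v carried to w.
Answer: -320/131*γ1 - 40/131*γ2 + 720/131*γ4 - 40/131*γ5


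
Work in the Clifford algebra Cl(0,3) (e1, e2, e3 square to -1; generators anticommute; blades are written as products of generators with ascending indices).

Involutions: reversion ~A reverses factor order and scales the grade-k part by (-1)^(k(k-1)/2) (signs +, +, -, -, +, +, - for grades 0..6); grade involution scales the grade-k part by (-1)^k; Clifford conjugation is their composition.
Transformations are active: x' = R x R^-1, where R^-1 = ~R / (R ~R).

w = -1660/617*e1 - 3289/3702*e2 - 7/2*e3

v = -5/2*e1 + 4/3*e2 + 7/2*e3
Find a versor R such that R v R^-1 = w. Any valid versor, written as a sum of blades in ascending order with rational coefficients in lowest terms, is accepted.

R = v + w = -6405/1234*e1 + 549/1234*e2 works: the equal norms (-365/18) guarantee its sandwich swaps v into w.
Answer: -6405/1234*e1 + 549/1234*e2


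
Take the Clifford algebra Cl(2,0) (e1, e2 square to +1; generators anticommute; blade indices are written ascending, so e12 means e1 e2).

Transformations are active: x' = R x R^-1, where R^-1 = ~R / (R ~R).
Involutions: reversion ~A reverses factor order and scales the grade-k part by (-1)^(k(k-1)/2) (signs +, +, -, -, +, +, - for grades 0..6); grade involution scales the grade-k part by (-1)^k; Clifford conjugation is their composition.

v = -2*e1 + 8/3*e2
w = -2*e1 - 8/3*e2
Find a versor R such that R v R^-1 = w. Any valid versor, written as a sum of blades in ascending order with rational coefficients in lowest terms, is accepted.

Since q(v) = q(w) = 100/9, the sum R = v + w = -4*e1 does the job whenever invertible.
Answer: -4*e1


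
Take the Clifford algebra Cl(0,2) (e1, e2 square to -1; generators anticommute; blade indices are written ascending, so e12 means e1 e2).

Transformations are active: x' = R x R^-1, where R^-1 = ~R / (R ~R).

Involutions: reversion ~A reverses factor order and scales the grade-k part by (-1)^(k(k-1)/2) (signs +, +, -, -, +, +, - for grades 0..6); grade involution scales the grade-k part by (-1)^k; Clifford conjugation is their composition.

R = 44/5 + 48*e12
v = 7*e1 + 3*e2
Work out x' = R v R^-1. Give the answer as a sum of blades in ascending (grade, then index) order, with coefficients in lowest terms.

~R = 44/5 - 48*e12, and R ~R = 59536/25, so R^-1 = ~R / (59536/25).
R v = -412/5*e1 + 1812/5*e2
Answer: -28313/3721*e1 - 1197/3721*e2


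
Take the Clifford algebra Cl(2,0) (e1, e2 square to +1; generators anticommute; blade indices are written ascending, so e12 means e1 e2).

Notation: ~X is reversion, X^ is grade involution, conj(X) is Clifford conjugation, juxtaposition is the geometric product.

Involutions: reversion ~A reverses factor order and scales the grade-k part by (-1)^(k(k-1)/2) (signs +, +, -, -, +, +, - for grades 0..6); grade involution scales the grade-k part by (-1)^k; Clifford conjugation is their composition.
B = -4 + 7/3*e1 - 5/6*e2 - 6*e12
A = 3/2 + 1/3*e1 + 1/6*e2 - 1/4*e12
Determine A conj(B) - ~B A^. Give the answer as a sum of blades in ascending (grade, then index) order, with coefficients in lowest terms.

first term: -185/36 - 145/24*e1 + 2*e2 + 32/3*e12
second term: -185/36 + 29/8*e1 + 5/6*e2 + 28/3*e12
Answer: -29/3*e1 + 7/6*e2 + 4/3*e12


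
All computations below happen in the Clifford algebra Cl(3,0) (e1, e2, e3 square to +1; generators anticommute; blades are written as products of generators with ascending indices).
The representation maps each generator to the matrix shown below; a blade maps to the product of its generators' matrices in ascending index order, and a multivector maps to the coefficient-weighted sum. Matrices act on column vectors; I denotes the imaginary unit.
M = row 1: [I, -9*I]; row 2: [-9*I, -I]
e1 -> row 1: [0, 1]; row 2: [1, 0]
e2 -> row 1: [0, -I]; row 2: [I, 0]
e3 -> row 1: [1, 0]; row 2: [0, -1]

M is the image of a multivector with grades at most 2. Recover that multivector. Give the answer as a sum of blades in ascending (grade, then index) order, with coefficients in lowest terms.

Method: 1, rho(e1), rho(e2), rho(e3) form a trace-orthogonal basis of the 2x2 complex matrices (tr(X Y) = 2 if X = Y, else 0), so M = m0*1 + m1*rho(e1) + m2*rho(e2) + m3*rho(e3) with m0 = tr(M)/2 = 0, m1 = tr(M rho(e1))/2 = -9*I, m2 = tr(M rho(e2))/2 = 0, m3 = tr(M rho(e3))/2 = I.
Multiplying table entries, the bivector images are rho(e1 e2) = I*rho(e3), rho(e1 e3) = -I*rho(e2), rho(e2 e3) = I*rho(e1); with real blade coefficients the real parts of m0..m3 are the coefficients of 1, e1, e2, e3 and the imaginary parts give the bivectors (e2 e3: Im m1, e1 e3: -Im m2, e1 e2: Im m3).
Answer: e1 e2 - 9*e2 e3


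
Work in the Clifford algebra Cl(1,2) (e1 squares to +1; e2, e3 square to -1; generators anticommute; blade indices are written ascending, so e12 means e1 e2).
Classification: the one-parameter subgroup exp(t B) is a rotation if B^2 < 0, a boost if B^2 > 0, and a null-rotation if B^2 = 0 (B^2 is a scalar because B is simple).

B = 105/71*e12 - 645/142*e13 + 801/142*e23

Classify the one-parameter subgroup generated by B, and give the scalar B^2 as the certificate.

B^2 term by term: the squares give (105/71)^2*(e12)^2 + (-645/142)^2*(e13)^2 + (801/142)^2*(e23)^2 = 11025/5041*(+1) + 416025/20164*(+1) + 641601/20164*(-1) = -9 (each basis 2-blade squares to minus the product of its generators' squares); cross terms between blades sharing an index anticommute and cancel. So B^2 = -9.
Answer: rotation, certificate B^2 = -9. Note: conjugating B changes its blade decomposition but never the scalar B^2 = -9, whose sign settles the classification.


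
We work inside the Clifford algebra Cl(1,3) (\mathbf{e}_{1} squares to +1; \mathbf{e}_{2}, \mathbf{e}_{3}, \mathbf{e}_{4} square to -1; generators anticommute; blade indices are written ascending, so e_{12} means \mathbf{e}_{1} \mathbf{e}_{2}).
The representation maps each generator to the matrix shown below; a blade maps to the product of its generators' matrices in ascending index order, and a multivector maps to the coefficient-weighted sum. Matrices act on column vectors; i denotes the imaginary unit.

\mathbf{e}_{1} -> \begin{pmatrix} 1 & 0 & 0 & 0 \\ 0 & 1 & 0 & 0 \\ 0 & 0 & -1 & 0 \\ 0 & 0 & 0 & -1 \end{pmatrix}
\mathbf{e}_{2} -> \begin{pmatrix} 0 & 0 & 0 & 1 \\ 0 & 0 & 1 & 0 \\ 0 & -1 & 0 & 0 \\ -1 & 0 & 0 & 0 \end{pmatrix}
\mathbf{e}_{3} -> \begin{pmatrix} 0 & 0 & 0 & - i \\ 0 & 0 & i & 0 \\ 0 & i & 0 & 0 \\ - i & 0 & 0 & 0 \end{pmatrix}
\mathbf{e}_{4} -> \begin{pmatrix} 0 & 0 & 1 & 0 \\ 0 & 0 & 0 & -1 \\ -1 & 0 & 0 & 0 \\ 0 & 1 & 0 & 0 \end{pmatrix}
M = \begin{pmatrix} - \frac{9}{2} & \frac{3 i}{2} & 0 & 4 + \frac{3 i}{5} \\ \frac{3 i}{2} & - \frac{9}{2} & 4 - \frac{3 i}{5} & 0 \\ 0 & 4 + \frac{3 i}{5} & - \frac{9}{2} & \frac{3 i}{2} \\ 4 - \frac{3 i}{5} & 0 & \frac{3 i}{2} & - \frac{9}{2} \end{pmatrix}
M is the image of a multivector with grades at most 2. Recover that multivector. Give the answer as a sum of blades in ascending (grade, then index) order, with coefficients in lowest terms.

Method: the blade images are trace-orthogonal — tr(rho(e_A) rho(e_B)^-1) = 4 if A = B and 0 otherwise — and rho(e_A)^-1 = (e_A)^2 * rho(e_A) with (e_A)^2 = +1 or -1, so the coefficient of e_A in the preimage is (e_A)^2 * tr(M rho(e_A))/4.
Nonzero projections over blades of grade <= 2: 1: (1)^2 = +1, tr(M 1) = -18, coefficient -\frac{9}{2}; e_{12}: (e_{12})^2 = +1, tr(M rho(e_{12})) = 16, coefficient 4; e_{13}: (e_{13})^2 = +1, tr(M rho(e_{13})) = - \frac{12}{5}, coefficient -\frac{3}{5}; e_{34}: (e_{34})^2 = -1, tr(M rho(e_{34})) = 6, coefficient -\frac{3}{2}. Every other blade of grade <= 2 projects to 0.
Answer: -\frac{9}{2} + 4 e_{12} - \frac{3}{5} e_{13} - \frac{3}{2} e_{34}


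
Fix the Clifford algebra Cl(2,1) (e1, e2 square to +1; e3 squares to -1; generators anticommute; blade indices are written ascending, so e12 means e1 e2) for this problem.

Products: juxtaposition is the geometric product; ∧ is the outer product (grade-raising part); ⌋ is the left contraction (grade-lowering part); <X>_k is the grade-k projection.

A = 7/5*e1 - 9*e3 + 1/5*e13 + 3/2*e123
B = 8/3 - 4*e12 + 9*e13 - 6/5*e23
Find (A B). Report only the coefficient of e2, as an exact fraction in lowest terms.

step 1: 9/5 - 1186/15*e1 - 83/10*e2 - 27/5*e3 - 6/25*e12 + 8/15*e13 - 4/5*e23 + 958/25*e123
Answer: -83/10


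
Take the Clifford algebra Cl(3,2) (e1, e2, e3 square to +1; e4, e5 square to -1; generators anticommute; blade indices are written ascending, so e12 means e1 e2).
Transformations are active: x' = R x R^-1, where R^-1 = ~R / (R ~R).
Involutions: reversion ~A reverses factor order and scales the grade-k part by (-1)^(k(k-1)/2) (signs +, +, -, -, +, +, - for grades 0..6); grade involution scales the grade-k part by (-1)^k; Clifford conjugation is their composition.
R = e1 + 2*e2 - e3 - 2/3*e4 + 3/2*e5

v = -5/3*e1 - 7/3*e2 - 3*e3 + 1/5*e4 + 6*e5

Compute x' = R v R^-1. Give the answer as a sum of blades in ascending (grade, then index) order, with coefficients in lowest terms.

~R = e1 + 2*e2 - e3 - 2/3*e4 + 3/2*e5, and R ~R = 119/36, so R^-1 = ~R / (119/36).
R v = -61/5 + e12 - 14/3*e13 - 41/45*e14 + 17/2*e15 - 25/3*e23 - 52/45*e24 + 31/2*e25 - 11/5*e34 - 3/2*e35 - 43/10*e45
Answer: -10201/1785*e1 - 22187/1785*e2 + 6177/595*e3 + 2809/595*e4 - 10158/595*e5


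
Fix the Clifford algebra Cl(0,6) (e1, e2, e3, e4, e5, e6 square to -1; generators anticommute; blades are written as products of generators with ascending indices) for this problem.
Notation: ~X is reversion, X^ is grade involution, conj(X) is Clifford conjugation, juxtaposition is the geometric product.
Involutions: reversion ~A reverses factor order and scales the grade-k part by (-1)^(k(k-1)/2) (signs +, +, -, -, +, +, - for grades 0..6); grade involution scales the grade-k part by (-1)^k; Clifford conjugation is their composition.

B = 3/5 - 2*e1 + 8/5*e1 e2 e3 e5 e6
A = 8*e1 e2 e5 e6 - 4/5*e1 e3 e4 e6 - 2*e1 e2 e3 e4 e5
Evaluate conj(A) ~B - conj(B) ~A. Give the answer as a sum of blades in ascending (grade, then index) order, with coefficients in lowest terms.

first term: 64/5*e3 - 16/5*e4 e6 - 32/25*e2 e4 e5 - 16*e2 e5 e6 + 8/5*e3 e4 e6 + 24/5*e1 e2 e5 e6 - 12/25*e1 e3 e4 e6 + 4*e2 e3 e4 e5 + 6/5*e1 e2 e3 e4 e5
second term: -64/5*e3 + 16/5*e4 e6 - 32/25*e2 e4 e5 - 16*e2 e5 e6 + 8/5*e3 e4 e6 + 24/5*e1 e2 e5 e6 - 12/25*e1 e3 e4 e6 + 4*e2 e3 e4 e5 - 6/5*e1 e2 e3 e4 e5
Answer: 128/5*e3 - 32/5*e4 e6 + 12/5*e1 e2 e3 e4 e5


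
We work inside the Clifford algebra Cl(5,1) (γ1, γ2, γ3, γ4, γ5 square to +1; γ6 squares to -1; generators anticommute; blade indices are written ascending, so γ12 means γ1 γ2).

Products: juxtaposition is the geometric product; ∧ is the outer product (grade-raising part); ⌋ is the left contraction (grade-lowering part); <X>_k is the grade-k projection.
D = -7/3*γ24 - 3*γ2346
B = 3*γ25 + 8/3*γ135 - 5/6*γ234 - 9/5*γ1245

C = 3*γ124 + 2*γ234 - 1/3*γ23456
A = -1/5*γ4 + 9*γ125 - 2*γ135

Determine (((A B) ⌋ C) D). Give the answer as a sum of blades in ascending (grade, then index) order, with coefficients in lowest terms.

step 1: 16/3 - 27*γ1 - 81/5*γ4 - 143/6*γ23 - 6*γ123 + 9/25*γ125 - 18/5*γ234 + 3/5*γ245 + 5/3*γ1245 + 209/30*γ1345
step 2: 36/5 + 143/3*γ4 - 243/5*γ12 - 162/5*γ23 - 81*γ24 + 1/5*γ36 - 6/5*γ56 + 16*γ124 + 32/3*γ234 - 143/18*γ456 + 27/5*γ2356 - 16/9*γ23456
step 3: -189 + 112/3*γ1 + 1001/9*γ2 - 224/9*γ3 + 16/3*γ5 + 32*γ6 + 567/5*γ14 - 81/5*γ24 - 378/5*γ34 + 243*γ36 - 81/5*γ45 - 486/5*γ46 - 48*γ136 - 143/6*γ235 - 143*γ236 - 1001/54*γ256 + 112/27*γ356 + 729/5*γ1346 - 18/5*γ2345 - 317/15*γ2346 + 14/5*γ2456 + 63/5*γ3456
Answer: -189 + 112/3*γ1 + 1001/9*γ2 - 224/9*γ3 + 16/3*γ5 + 32*γ6 + 567/5*γ14 - 81/5*γ24 - 378/5*γ34 + 243*γ36 - 81/5*γ45 - 486/5*γ46 - 48*γ136 - 143/6*γ235 - 143*γ236 - 1001/54*γ256 + 112/27*γ356 + 729/5*γ1346 - 18/5*γ2345 - 317/15*γ2346 + 14/5*γ2456 + 63/5*γ3456


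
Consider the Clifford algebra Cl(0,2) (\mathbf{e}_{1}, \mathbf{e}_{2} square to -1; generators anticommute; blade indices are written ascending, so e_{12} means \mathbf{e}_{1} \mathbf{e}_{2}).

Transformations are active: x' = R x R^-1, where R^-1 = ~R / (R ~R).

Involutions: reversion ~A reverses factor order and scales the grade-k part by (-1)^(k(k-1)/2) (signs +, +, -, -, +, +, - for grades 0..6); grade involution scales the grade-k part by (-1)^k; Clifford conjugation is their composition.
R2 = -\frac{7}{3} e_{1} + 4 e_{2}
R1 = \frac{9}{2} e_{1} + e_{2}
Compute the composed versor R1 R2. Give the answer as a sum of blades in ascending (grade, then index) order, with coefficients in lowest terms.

Distribute over the terms of R1 (each basis-blade product reordered to ascending indices, repeated generators contracted through their squares):
(\frac{9}{2} e_{1}) R2 = \frac{21}{2} + 18 e_{12}
(e_{2}) R2 = -4 + \frac{7}{3} e_{12}
Summing the partial products and collecting blades:
Answer: \frac{13}{2} + \frac{61}{3} e_{12}


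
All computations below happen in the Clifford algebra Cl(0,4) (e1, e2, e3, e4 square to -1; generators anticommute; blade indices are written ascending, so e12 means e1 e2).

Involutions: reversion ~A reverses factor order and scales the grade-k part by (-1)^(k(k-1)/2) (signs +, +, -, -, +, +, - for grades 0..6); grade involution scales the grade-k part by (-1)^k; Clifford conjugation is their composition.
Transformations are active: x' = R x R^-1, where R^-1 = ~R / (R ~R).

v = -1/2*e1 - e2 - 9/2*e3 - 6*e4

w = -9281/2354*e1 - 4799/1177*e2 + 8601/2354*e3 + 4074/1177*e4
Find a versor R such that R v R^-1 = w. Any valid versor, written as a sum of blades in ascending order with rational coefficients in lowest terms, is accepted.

Why this works: both vectors square to -115/2, so q(v) = q(w) and R = v + w = -5229/1177*e1 - 5976/1177*e2 - 996/1177*e3 - 2988/1177*e4 carries v to w — its own direction survives, the complement (v - w)/2 flips.
Answer: -5229/1177*e1 - 5976/1177*e2 - 996/1177*e3 - 2988/1177*e4


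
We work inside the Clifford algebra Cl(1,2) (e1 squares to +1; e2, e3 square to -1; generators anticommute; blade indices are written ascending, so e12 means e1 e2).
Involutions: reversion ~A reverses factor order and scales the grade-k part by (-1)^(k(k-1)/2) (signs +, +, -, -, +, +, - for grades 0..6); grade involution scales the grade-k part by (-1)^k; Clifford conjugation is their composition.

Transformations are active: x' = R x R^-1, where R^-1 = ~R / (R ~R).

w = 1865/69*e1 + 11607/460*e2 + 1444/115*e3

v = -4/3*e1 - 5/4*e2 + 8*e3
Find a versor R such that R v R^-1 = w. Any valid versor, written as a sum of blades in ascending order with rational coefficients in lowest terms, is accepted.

Sketch: the shared square -9185/144 makes R = v + w = 591/23*e1 + 2758/115*e2 + 2364/115*e3 the natural versor; its sandwich fixes that direction, negates (v - w)/2, and sends v to w.
Answer: 591/23*e1 + 2758/115*e2 + 2364/115*e3


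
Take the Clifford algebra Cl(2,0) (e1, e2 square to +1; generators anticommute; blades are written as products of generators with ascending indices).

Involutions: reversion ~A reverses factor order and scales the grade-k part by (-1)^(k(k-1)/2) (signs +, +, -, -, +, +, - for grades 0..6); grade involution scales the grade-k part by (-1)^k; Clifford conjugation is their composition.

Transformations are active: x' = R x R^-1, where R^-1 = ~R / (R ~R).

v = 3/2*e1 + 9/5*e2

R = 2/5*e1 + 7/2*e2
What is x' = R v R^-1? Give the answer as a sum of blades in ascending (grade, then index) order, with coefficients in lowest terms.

~R = 2/5*e1 + 7/2*e2, and R ~R = 1241/100, so R^-1 = ~R / (1241/100).
R v = 69/10 - 453/100*e1 e2
Answer: -2619/2482*e1 + 12981/6205*e2


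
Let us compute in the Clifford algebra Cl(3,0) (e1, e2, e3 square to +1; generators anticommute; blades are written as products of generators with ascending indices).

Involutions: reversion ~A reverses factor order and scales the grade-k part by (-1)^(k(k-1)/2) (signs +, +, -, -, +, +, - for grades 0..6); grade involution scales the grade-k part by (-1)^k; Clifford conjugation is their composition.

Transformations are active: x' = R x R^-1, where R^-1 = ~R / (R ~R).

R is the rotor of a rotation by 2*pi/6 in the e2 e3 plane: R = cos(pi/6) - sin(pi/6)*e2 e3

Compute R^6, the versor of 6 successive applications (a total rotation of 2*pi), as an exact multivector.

The rotor phase is half the rotation angle and phases add under composition, so 6 steps in the e2 e3 plane accumulate phase 6*(pi/6) = pi: R^6 = cos(pi) - sin(pi)*e2 e3.
cos(pi) = -1 and sin(pi) = 0, so R^6 = -1. The total rotation 2*pi is 1 full turn, so every vector returns to itself, yet the rotor is -1, on the OTHER sheet of the double cover (an odd number of 2*pi turns).
Answer: -1


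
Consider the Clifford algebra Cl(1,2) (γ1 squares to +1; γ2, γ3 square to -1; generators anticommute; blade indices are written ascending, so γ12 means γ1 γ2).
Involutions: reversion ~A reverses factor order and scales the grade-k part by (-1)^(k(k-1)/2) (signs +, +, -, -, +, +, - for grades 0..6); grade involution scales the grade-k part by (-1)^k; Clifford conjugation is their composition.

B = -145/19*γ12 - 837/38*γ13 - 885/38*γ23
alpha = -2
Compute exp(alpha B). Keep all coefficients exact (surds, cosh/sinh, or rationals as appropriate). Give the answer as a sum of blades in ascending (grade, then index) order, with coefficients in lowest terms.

B^2 term by term: the squares give (-145/19)^2*(γ12)^2 + (-837/38)^2*(γ13)^2 + (-885/38)^2*(γ23)^2 = 21025/361*(+1) + 700569/1444*(+1) + 783225/1444*(-1) = 1 (each basis 2-blade squares to minus the product of its generators' squares); cross terms between blades sharing an index anticommute and cancel. So B^2 = 1.
B^2 = 1 — a positive square means the series sums to a boost: l = 1, alpha*l = -2, so exp(alpha B) = cosh(-2) + (sinh(-2)/1)*B = cosh(2) + (-sinh(2))*B.
Answer: cosh(2) + 145*sinh(2)/19*γ12 + 837*sinh(2)/38*γ13 + 885*sinh(2)/38*γ23


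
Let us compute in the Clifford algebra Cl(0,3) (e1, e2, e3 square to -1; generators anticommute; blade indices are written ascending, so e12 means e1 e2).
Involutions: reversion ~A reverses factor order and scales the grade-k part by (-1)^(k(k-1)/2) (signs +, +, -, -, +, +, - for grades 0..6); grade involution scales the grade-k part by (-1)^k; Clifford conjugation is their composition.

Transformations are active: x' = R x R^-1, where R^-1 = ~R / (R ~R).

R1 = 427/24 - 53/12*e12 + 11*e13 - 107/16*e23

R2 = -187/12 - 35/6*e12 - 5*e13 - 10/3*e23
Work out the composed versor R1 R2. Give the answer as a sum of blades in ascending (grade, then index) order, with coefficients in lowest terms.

Distribute over the terms of R1 (each basis-blade product reordered to ascending indices, repeated generators contracted through their squares):
(427/24) R2 = -79849/288 - 14945/144*e12 - 2135/24*e13 - 2135/36*e23
(-53/12*e12) R2 = -1855/72 + 9911/144*e12 - 265/18*e13 + 265/12*e23
(11*e13) R2 = 55 - 110/3*e12 - 2057/12*e13 + 385/6*e23
(-107/16*e23) R2 = -535/24 - 535/16*e12 + 3745/96*e13 + 20009/192*e23
Summing the partial products and collecting blades:
Answer: -77849/288 - 1681/16*e12 - 67993/288*e13 + 75547/576*e23


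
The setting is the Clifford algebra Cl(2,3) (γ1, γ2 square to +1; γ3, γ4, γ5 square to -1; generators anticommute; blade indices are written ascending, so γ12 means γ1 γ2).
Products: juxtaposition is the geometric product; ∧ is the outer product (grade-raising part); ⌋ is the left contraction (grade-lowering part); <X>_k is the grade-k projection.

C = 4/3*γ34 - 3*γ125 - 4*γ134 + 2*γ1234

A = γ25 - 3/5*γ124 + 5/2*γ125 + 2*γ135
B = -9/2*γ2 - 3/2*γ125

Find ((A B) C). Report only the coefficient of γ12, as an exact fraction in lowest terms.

step 1: -15/4 - 3/2*γ1 + 9/2*γ5 - 27/10*γ14 + 45/4*γ15 + 3*γ23 - 9/10*γ45 - 9*γ1235
step 2: 135/4*γ2 + 81/5*γ3 + 27/2*γ12 - 18/5*γ13 + 6*γ14 - 27/5*γ23 - 4*γ24 + 9/2*γ25 + γ34 - 6/5*γ35 - 18*γ45 + 93/10*γ124 + 45/4*γ125 + 13*γ134 + 63/5*γ135 - 3*γ234 + 441/10*γ245 + 51*γ345 - 15/2*γ1234 - 9/5*γ1235 + 12*γ1245 + 33*γ1345 + 45/2*γ2345 + 9*γ12345
Answer: 27/2


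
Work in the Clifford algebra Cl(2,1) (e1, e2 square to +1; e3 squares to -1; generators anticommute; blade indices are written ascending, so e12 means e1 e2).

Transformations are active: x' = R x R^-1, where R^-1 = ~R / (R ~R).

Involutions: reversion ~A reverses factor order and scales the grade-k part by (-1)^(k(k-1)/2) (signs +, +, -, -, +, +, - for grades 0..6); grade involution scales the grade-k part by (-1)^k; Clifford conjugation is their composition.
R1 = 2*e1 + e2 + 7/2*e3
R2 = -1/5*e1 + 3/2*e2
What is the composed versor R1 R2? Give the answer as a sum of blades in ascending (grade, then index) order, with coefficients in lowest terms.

Distribute over the terms of R2 (each basis-blade product reordered to ascending indices, repeated generators contracted through their squares):
R1 (-1/5*e1) = -2/5 + 1/5*e12 + 7/10*e13
R1 (3/2*e2) = 3/2 + 3*e12 - 21/4*e23
Summing the partial products and collecting blades:
Answer: 11/10 + 16/5*e12 + 7/10*e13 - 21/4*e23


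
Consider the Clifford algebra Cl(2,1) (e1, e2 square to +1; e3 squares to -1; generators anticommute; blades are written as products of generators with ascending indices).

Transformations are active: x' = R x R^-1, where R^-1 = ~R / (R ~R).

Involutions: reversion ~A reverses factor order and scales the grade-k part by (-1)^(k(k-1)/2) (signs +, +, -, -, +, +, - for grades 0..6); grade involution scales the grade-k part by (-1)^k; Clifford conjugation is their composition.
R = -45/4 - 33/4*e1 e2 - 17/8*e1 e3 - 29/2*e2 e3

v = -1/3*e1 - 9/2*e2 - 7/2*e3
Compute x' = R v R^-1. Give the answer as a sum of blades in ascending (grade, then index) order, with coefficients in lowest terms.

~R = -45/4 + 33/4*e1 e2 + 17/8*e1 e3 + 29/2*e2 e3, and R ~R = -1289/64, so R^-1 = ~R / (-1289/64).
R v = 535/16*e1 - 23/8*e2 - 319/12*e3 + 1159/48*e1 e2 e3
Answer: 3765/1289*e1 + 49369/7734*e2 - 16541/2578*e3


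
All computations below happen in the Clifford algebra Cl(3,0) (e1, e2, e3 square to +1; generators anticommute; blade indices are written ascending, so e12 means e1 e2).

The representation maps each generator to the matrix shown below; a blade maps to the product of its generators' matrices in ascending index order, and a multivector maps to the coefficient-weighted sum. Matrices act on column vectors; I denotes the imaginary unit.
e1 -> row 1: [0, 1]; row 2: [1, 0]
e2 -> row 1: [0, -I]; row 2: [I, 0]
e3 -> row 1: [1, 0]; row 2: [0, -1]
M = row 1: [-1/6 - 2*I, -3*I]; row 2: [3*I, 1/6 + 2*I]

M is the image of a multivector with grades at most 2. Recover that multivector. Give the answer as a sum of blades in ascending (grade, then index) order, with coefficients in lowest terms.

Method: 1, rho(e1), rho(e2), rho(e3) form a trace-orthogonal basis of the 2x2 complex matrices (tr(X Y) = 2 if X = Y, else 0), so M = m0*1 + m1*rho(e1) + m2*rho(e2) + m3*rho(e3) with m0 = tr(M)/2 = 0, m1 = tr(M rho(e1))/2 = 0, m2 = tr(M rho(e2))/2 = 3, m3 = tr(M rho(e3))/2 = -1/6 - 2*I.
Multiplying table entries, the bivector images are rho(e12) = I*rho(e3), rho(e13) = -I*rho(e2), rho(e23) = I*rho(e1); with real blade coefficients the real parts of m0..m3 are the coefficients of 1, e1, e2, e3 and the imaginary parts give the bivectors (e23: Im m1, e13: -Im m2, e12: Im m3).
Answer: 3*e2 - 1/6*e3 - 2*e12


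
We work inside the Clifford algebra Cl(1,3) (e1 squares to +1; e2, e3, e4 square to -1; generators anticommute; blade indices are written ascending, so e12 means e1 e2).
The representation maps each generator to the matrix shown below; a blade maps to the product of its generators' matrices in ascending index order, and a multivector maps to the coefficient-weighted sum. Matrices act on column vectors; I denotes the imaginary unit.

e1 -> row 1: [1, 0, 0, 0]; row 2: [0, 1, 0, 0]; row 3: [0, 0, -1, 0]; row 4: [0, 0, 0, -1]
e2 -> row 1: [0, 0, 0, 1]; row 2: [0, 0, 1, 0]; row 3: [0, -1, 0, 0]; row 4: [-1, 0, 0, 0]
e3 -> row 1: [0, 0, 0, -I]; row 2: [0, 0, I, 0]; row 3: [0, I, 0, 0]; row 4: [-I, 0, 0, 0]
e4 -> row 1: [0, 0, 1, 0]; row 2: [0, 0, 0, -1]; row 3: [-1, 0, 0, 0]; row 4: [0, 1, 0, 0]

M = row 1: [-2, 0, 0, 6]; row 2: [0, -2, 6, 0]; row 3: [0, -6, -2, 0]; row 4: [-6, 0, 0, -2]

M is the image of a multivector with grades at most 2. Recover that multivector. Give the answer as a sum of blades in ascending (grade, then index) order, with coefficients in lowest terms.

Method: the blade images are trace-orthogonal — tr(rho(e_A) rho(e_B)^-1) = 4 if A = B and 0 otherwise — and rho(e_A)^-1 = (e_A)^2 * rho(e_A) with (e_A)^2 = +1 or -1, so the coefficient of e_A in the preimage is (e_A)^2 * tr(M rho(e_A))/4.
Nonzero projections over blades of grade <= 2: 1: (1)^2 = +1, tr(M 1) = -8, coefficient -2; e2: (e2)^2 = -1, tr(M rho(e2)) = -24, coefficient 6. Every other blade of grade <= 2 projects to 0.
Answer: -2 + 6*e2


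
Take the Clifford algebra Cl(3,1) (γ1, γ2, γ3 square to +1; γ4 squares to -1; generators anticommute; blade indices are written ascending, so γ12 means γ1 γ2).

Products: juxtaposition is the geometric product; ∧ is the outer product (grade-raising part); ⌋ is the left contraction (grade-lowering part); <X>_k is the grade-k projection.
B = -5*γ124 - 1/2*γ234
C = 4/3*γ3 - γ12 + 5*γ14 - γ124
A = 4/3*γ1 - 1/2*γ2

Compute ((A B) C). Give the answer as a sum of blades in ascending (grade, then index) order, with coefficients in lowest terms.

step 1: -5/2*γ14 - 20/3*γ24 + 1/4*γ34 - 2/3*γ1234
step 2: -25/2 + 20/3*γ1 - 5/2*γ2 + 2/3*γ3 - 1/3*γ4 + 100/3*γ12 - 5/4*γ13 - 20/3*γ14 - 10/3*γ23 + 5/2*γ24 - 2/3*γ34 + 1/4*γ123 + 8/9*γ124 + 10/3*γ134 + 80/9*γ234 - 1/4*γ1234
Answer: -25/2 + 20/3*γ1 - 5/2*γ2 + 2/3*γ3 - 1/3*γ4 + 100/3*γ12 - 5/4*γ13 - 20/3*γ14 - 10/3*γ23 + 5/2*γ24 - 2/3*γ34 + 1/4*γ123 + 8/9*γ124 + 10/3*γ134 + 80/9*γ234 - 1/4*γ1234


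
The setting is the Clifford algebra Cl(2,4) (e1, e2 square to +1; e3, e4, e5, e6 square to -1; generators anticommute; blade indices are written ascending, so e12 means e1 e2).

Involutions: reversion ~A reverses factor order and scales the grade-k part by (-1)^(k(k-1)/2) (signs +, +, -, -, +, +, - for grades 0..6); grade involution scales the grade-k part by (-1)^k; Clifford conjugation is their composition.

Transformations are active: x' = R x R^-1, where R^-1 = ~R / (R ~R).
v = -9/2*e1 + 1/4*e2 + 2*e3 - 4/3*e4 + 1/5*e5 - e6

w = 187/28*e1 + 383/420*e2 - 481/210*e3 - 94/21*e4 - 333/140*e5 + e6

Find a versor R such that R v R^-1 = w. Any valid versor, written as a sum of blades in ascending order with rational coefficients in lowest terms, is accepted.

Take R = v + w = 61/28*e1 + 122/105*e2 - 61/210*e3 - 122/21*e4 - 61/28*e5. Because q(v) = q(w) = 48581/3600, conjugation by R sends v exactly to w.
Answer: 61/28*e1 + 122/105*e2 - 61/210*e3 - 122/21*e4 - 61/28*e5


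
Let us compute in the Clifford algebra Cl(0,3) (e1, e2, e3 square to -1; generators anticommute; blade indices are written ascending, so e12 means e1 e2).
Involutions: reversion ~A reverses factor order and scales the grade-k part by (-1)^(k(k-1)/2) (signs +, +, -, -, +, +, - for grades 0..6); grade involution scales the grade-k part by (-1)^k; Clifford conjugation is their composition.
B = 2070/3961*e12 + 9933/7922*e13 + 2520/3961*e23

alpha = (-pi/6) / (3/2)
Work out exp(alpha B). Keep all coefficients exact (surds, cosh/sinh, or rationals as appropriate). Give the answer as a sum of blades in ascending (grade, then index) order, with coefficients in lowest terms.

B^2 term by term: the squares give (2070/3961)^2*(e12)^2 + (9933/7922)^2*(e13)^2 + (2520/3961)^2*(e23)^2 = 4284900/15689521*(-1) + 98664489/62758084*(-1) + 6350400/15689521*(-1) = -9/4 (each basis 2-blade squares to minus the product of its generators' squares); cross terms between blades sharing an index anticommute and cancel. So B^2 = -9/4.
B^2 = -9/4 — circular case — the even/odd split gives cos and sin: l = 3/2, alpha*l = -pi/6, so exp(alpha B) = cos(-pi/6) + (sin(-pi/6)/(3/2))*B = sqrt(3)/2 + (-1/3)*B.
Answer: sqrt(3)/2 - 690/3961*e12 - 3311/7922*e13 - 840/3961*e23


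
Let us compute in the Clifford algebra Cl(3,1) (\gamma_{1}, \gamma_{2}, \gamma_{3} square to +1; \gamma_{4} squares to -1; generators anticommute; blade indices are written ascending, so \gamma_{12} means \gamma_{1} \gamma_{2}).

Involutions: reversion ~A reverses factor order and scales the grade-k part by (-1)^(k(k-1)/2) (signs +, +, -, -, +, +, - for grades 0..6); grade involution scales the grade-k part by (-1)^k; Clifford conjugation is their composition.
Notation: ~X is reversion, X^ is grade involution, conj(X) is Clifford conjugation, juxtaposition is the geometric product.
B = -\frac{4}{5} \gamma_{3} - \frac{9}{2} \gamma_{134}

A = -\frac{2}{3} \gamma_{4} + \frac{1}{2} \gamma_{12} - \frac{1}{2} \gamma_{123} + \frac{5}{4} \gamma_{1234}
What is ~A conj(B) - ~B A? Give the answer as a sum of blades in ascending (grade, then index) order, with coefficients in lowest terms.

first term: \frac{45}{8} \gamma_{2} + \frac{2}{5} \gamma_{12} - 3 \gamma_{13} - \frac{9}{4} \gamma_{24} + \frac{8}{15} \gamma_{34} - \frac{2}{5} \gamma_{123} - \gamma_{124} - \frac{9}{4} \gamma_{234}
second term: \frac{45}{8} \gamma_{2} + \frac{2}{5} \gamma_{12} + 3 \gamma_{13} + \frac{9}{4} \gamma_{24} + \frac{8}{15} \gamma_{34} - \frac{2}{5} \gamma_{123} - \gamma_{124} + \frac{9}{4} \gamma_{234}
Answer: -6 \gamma_{13} - \frac{9}{2} \gamma_{24} - \frac{9}{2} \gamma_{234}


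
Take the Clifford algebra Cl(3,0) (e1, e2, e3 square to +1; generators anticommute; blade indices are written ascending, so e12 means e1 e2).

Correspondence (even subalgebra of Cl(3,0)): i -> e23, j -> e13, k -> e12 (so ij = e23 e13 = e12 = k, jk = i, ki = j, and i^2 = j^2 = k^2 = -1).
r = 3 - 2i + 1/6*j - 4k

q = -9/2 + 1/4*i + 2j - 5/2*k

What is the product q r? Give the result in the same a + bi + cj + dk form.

In blades: q = -9/2 - 5/2*e12 + 2*e13 + 1/4*e23, r = 3 - 4*e12 + 1/6*e13 - 2*e23.
Distribute q over r term by term (generator squares from the signature, products reordered to ascending indices): (-9/2)*r = -27/2 + 18*e12 - 3/4*e13 + 9*e23; (-5/2*e12)*r = -10 - 15/2*e12 + 5*e13 + 5/12*e23; (2*e13)*r = -1/3 + 4*e12 + 6*e13 - 8*e23; (1/4*e23)*r = 1/2 + 1/24*e12 + e13 + 3/4*e23.
Sum: -70/3 + 349/24*e12 + 45/4*e13 + 13/6*e23; translating back through the correspondence:
Answer: -70/3 + 13/6*i + 45/4*j + 349/24*k


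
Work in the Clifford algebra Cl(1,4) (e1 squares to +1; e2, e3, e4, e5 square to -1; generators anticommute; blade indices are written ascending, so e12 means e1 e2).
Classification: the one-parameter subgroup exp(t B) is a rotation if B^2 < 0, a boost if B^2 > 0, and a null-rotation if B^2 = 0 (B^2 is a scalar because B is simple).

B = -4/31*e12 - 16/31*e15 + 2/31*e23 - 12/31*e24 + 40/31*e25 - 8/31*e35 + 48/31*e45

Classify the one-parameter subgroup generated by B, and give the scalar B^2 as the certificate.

B^2 term by term: the squares give (-4/31)^2*(e12)^2 + (-16/31)^2*(e15)^2 + (2/31)^2*(e23)^2 + (-12/31)^2*(e24)^2 + (40/31)^2*(e25)^2 + (-8/31)^2*(e35)^2 + (48/31)^2*(e45)^2 = 16/961*(+1) + 256/961*(+1) + 4/961*(-1) + 144/961*(-1) + 1600/961*(-1) + 64/961*(-1) + 2304/961*(-1) = -4 (each basis 2-blade squares to minus the product of its generators' squares); cross terms between blades sharing an index anticommute and cancel; the commuting (index-disjoint) pairs give grade-4 terms 2*c*c'*(blade product), which cancel blade by blade — e1235: 64/961 - 64/961 = 0; e1245: -384/961 + 384/961 = 0; e2345: 192/961 - 192/961 = 0 — confirming B is simple. So B^2 = -4.
Answer: rotation, certificate B^2 = -4. One invariant decides it: the square -4 survives every conjugation, and its sign is exactly the classification.


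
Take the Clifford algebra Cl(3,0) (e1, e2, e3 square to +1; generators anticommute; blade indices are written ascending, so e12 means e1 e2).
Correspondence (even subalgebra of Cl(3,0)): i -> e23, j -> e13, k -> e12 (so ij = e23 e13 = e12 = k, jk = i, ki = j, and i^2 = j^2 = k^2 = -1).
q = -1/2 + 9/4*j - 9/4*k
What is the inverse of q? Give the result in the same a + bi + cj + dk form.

In blades: q = -1/2 - 9/4*e12 + 9/4*e13.
With qbar = -1/2 + 9/4*e12 - 9/4*e13 (scalar fixed, mapped units negated), q qbar = 83/8 (the sum of squared coefficients), so q^-1 = qbar / (83/8) = -4/83 + 18/83*e12 - 18/83*e13; translating back:
Answer: -4/83 - 18/83*j + 18/83*k


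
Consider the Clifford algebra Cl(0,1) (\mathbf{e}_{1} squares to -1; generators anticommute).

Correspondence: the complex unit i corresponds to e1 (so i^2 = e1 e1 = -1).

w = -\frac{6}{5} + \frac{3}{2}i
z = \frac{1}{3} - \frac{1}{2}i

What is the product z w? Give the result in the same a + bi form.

In blades: z = \frac{1}{3} - \frac{1}{2} e_{1}, w = -\frac{6}{5} + \frac{3}{2} e_{1}.
Distribute z over w term by term (generator squares from the signature, products reordered to ascending indices): (\frac{1}{3})*w = -\frac{2}{5} + \frac{1}{2} e_{1}; (-\frac{1}{2} e_{1})*w = \frac{3}{4} + \frac{3}{5} e_{1}.
Sum: \frac{7}{20} + \frac{11}{10} e_{1}; translating back through the correspondence:
Answer: \frac{7}{20} + \frac{11}{10}i


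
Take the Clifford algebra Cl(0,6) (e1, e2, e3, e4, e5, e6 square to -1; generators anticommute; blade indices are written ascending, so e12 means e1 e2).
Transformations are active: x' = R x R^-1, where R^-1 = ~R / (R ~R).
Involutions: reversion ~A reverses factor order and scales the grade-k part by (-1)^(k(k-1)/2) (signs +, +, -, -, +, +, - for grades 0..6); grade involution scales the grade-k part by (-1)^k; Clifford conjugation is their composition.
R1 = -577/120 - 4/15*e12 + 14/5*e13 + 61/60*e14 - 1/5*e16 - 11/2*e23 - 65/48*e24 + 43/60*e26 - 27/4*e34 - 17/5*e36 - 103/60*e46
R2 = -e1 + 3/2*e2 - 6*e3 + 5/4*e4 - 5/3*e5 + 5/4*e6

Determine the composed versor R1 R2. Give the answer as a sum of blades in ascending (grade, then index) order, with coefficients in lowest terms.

Distribute over the terms of R2 (each basis-blade product reordered to ascending indices, repeated generators contracted through their squares):
R1 (-e1) = 577/120*e1 + 4/15*e2 - 14/5*e3 - 61/60*e4 + 1/5*e6 + 11/2*e123 + 65/48*e124 - 43/60*e126 + 27/4*e134 + 17/5*e136 + 103/60*e146
R1 (3/2*e2) = 2/5*e1 - 577/80*e2 - 33/4*e3 - 65/32*e4 + 43/40*e6 - 21/5*e123 - 61/40*e124 + 3/10*e126 - 81/8*e234 - 51/10*e236 - 103/40*e246
R1 (-6*e3) = 84/5*e1 - 33*e2 + 577/20*e3 + 81/2*e4 + 102/5*e6 + 8/5*e123 + 61/10*e134 - 6/5*e136 - 65/8*e234 + 43/10*e236 + 103/10*e346
R1 (5/4*e4) = -61/48*e1 + 325/192*e2 + 135/16*e3 - 577/96*e4 - 103/48*e6 - 1/3*e124 + 7/2*e134 + 1/4*e146 - 55/8*e234 - 43/48*e246 + 17/4*e346
R1 (-5/3*e5) = 577/72*e5 + 4/9*e125 - 14/3*e135 - 61/36*e145 - 1/3*e156 + 55/6*e235 + 325/144*e245 + 43/36*e256 + 45/4*e345 - 17/3*e356 - 103/36*e456
R1 (5/4*e6) = 1/4*e1 - 43/48*e2 + 17/4*e3 + 103/48*e4 - 577/96*e6 - 1/3*e126 + 7/2*e136 + 61/48*e146 - 55/8*e236 - 325/192*e246 - 135/16*e346
Summing the partial products and collecting blades:
Answer: 1679/80*e1 - 37583/960*e2 + 2439/80*e3 + 2687/80*e4 + 577/72*e5 + 2163/160*e6 + 29/10*e123 - 121/240*e124 + 4/9*e125 - 3/4*e126 + 327/20*e134 - 14/3*e135 + 57/10*e136 - 61/36*e145 + 259/80*e146 - 1/3*e156 - 201/8*e234 + 55/6*e235 - 307/40*e236 + 325/144*e245 - 4957/960*e246 + 43/36*e256 + 45/4*e345 + 489/80*e346 - 17/3*e356 - 103/36*e456
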